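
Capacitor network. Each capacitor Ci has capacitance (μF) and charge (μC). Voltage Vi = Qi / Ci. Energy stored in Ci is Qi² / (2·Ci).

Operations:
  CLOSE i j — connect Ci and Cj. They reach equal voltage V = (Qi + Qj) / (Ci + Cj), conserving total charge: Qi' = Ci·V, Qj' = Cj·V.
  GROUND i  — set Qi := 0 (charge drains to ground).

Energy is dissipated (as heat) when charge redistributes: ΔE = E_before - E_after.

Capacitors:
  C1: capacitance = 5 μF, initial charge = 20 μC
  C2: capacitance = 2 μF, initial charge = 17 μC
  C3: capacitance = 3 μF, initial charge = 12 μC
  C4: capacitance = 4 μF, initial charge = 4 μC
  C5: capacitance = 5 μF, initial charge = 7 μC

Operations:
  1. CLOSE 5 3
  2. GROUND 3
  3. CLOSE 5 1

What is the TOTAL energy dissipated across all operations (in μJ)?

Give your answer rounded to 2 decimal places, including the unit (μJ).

Answer: 18.10 μJ

Derivation:
Initial: C1(5μF, Q=20μC, V=4.00V), C2(2μF, Q=17μC, V=8.50V), C3(3μF, Q=12μC, V=4.00V), C4(4μF, Q=4μC, V=1.00V), C5(5μF, Q=7μC, V=1.40V)
Op 1: CLOSE 5-3: Q_total=19.00, C_total=8.00, V=2.38; Q5=11.88, Q3=7.12; dissipated=6.338
Op 2: GROUND 3: Q3=0; energy lost=8.461
Op 3: CLOSE 5-1: Q_total=31.88, C_total=10.00, V=3.19; Q5=15.94, Q1=15.94; dissipated=3.301
Total dissipated: 18.099 μJ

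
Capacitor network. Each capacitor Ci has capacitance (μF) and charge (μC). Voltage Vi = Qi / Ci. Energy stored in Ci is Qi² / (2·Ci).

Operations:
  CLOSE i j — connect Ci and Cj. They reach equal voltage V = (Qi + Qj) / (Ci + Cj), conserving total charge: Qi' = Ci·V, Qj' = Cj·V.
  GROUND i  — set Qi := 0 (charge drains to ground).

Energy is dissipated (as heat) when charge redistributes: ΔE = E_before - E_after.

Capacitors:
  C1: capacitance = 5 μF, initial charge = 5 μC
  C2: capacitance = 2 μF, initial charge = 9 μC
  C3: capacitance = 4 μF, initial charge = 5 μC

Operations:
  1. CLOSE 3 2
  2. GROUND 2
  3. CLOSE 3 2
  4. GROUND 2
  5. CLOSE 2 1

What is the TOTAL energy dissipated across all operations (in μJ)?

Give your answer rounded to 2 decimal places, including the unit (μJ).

Answer: 19.25 μJ

Derivation:
Initial: C1(5μF, Q=5μC, V=1.00V), C2(2μF, Q=9μC, V=4.50V), C3(4μF, Q=5μC, V=1.25V)
Op 1: CLOSE 3-2: Q_total=14.00, C_total=6.00, V=2.33; Q3=9.33, Q2=4.67; dissipated=7.042
Op 2: GROUND 2: Q2=0; energy lost=5.444
Op 3: CLOSE 3-2: Q_total=9.33, C_total=6.00, V=1.56; Q3=6.22, Q2=3.11; dissipated=3.630
Op 4: GROUND 2: Q2=0; energy lost=2.420
Op 5: CLOSE 2-1: Q_total=5.00, C_total=7.00, V=0.71; Q2=1.43, Q1=3.57; dissipated=0.714
Total dissipated: 19.250 μJ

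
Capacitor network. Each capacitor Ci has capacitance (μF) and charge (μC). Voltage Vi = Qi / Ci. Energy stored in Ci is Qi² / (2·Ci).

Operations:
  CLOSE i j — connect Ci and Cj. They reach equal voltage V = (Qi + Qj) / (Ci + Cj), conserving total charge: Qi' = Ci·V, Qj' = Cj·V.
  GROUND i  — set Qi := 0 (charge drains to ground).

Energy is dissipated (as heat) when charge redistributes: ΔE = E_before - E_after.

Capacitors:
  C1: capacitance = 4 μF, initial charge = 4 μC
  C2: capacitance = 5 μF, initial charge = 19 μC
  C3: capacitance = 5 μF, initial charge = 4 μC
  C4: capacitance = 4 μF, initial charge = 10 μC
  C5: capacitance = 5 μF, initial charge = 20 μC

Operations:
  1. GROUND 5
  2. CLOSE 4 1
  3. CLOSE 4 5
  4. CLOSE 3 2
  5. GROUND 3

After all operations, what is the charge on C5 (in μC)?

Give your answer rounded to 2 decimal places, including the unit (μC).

Initial: C1(4μF, Q=4μC, V=1.00V), C2(5μF, Q=19μC, V=3.80V), C3(5μF, Q=4μC, V=0.80V), C4(4μF, Q=10μC, V=2.50V), C5(5μF, Q=20μC, V=4.00V)
Op 1: GROUND 5: Q5=0; energy lost=40.000
Op 2: CLOSE 4-1: Q_total=14.00, C_total=8.00, V=1.75; Q4=7.00, Q1=7.00; dissipated=2.250
Op 3: CLOSE 4-5: Q_total=7.00, C_total=9.00, V=0.78; Q4=3.11, Q5=3.89; dissipated=3.403
Op 4: CLOSE 3-2: Q_total=23.00, C_total=10.00, V=2.30; Q3=11.50, Q2=11.50; dissipated=11.250
Op 5: GROUND 3: Q3=0; energy lost=13.225
Final charges: Q1=7.00, Q2=11.50, Q3=0.00, Q4=3.11, Q5=3.89

Answer: 3.89 μC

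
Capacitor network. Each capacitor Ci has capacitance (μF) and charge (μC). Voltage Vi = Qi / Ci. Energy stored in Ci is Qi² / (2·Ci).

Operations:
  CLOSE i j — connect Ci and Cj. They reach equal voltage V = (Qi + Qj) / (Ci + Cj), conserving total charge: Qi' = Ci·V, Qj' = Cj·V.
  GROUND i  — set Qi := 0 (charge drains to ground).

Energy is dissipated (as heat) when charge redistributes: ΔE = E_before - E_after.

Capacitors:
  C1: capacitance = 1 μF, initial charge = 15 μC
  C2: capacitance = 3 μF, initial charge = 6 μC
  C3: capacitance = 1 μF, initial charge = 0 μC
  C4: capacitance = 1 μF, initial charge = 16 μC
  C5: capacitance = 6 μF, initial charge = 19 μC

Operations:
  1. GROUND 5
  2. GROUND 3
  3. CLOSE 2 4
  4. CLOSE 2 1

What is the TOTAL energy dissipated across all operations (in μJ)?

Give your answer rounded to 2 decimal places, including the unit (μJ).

Answer: 137.43 μJ

Derivation:
Initial: C1(1μF, Q=15μC, V=15.00V), C2(3μF, Q=6μC, V=2.00V), C3(1μF, Q=0μC, V=0.00V), C4(1μF, Q=16μC, V=16.00V), C5(6μF, Q=19μC, V=3.17V)
Op 1: GROUND 5: Q5=0; energy lost=30.083
Op 2: GROUND 3: Q3=0; energy lost=0.000
Op 3: CLOSE 2-4: Q_total=22.00, C_total=4.00, V=5.50; Q2=16.50, Q4=5.50; dissipated=73.500
Op 4: CLOSE 2-1: Q_total=31.50, C_total=4.00, V=7.88; Q2=23.62, Q1=7.88; dissipated=33.844
Total dissipated: 137.427 μJ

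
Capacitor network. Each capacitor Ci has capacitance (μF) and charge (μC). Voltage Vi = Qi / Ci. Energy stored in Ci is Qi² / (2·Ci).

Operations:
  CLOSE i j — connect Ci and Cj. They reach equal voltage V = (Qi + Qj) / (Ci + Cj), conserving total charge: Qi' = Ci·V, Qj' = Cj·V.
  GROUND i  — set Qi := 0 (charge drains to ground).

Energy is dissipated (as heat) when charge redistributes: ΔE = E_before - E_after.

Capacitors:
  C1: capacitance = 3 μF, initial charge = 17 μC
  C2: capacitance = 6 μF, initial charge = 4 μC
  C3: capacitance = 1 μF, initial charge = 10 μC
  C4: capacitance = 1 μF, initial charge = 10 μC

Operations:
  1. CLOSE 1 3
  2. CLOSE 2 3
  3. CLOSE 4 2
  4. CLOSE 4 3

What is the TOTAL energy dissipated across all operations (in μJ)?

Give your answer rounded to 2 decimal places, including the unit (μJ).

Answer: 53.97 μJ

Derivation:
Initial: C1(3μF, Q=17μC, V=5.67V), C2(6μF, Q=4μC, V=0.67V), C3(1μF, Q=10μC, V=10.00V), C4(1μF, Q=10μC, V=10.00V)
Op 1: CLOSE 1-3: Q_total=27.00, C_total=4.00, V=6.75; Q1=20.25, Q3=6.75; dissipated=7.042
Op 2: CLOSE 2-3: Q_total=10.75, C_total=7.00, V=1.54; Q2=9.21, Q3=1.54; dissipated=15.860
Op 3: CLOSE 4-2: Q_total=19.21, C_total=7.00, V=2.74; Q4=2.74, Q2=16.47; dissipated=30.705
Op 4: CLOSE 4-3: Q_total=4.28, C_total=2.00, V=2.14; Q4=2.14, Q3=2.14; dissipated=0.366
Total dissipated: 53.972 μJ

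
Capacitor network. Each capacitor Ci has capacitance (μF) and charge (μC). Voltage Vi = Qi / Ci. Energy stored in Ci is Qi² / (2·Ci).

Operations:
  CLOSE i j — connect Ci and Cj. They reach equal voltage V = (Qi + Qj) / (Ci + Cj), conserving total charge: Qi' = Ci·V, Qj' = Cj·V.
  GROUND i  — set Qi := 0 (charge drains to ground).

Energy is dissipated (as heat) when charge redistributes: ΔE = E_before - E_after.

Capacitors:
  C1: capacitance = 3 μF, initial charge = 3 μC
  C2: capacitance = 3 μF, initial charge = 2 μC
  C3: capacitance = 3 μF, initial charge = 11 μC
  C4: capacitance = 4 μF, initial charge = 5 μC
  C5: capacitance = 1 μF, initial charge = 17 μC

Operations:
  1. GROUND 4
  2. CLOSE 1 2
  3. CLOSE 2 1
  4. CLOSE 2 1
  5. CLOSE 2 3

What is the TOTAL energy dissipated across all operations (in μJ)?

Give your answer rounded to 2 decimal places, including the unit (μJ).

Answer: 9.23 μJ

Derivation:
Initial: C1(3μF, Q=3μC, V=1.00V), C2(3μF, Q=2μC, V=0.67V), C3(3μF, Q=11μC, V=3.67V), C4(4μF, Q=5μC, V=1.25V), C5(1μF, Q=17μC, V=17.00V)
Op 1: GROUND 4: Q4=0; energy lost=3.125
Op 2: CLOSE 1-2: Q_total=5.00, C_total=6.00, V=0.83; Q1=2.50, Q2=2.50; dissipated=0.083
Op 3: CLOSE 2-1: Q_total=5.00, C_total=6.00, V=0.83; Q2=2.50, Q1=2.50; dissipated=0.000
Op 4: CLOSE 2-1: Q_total=5.00, C_total=6.00, V=0.83; Q2=2.50, Q1=2.50; dissipated=0.000
Op 5: CLOSE 2-3: Q_total=13.50, C_total=6.00, V=2.25; Q2=6.75, Q3=6.75; dissipated=6.021
Total dissipated: 9.229 μJ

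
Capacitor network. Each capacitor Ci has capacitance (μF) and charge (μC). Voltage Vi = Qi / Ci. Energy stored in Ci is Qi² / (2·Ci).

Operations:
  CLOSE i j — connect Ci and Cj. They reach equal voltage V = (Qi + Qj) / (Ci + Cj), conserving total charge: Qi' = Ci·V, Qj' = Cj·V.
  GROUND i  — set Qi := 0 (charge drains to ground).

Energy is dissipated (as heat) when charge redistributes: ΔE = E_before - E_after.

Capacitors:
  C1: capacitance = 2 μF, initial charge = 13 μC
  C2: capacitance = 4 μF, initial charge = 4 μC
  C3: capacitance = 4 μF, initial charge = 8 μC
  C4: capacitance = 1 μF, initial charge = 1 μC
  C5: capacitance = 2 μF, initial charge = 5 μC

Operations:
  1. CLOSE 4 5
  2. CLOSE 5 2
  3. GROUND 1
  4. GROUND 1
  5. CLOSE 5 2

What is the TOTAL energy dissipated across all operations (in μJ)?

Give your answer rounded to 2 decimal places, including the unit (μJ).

Initial: C1(2μF, Q=13μC, V=6.50V), C2(4μF, Q=4μC, V=1.00V), C3(4μF, Q=8μC, V=2.00V), C4(1μF, Q=1μC, V=1.00V), C5(2μF, Q=5μC, V=2.50V)
Op 1: CLOSE 4-5: Q_total=6.00, C_total=3.00, V=2.00; Q4=2.00, Q5=4.00; dissipated=0.750
Op 2: CLOSE 5-2: Q_total=8.00, C_total=6.00, V=1.33; Q5=2.67, Q2=5.33; dissipated=0.667
Op 3: GROUND 1: Q1=0; energy lost=42.250
Op 4: GROUND 1: Q1=0; energy lost=0.000
Op 5: CLOSE 5-2: Q_total=8.00, C_total=6.00, V=1.33; Q5=2.67, Q2=5.33; dissipated=0.000
Total dissipated: 43.667 μJ

Answer: 43.67 μJ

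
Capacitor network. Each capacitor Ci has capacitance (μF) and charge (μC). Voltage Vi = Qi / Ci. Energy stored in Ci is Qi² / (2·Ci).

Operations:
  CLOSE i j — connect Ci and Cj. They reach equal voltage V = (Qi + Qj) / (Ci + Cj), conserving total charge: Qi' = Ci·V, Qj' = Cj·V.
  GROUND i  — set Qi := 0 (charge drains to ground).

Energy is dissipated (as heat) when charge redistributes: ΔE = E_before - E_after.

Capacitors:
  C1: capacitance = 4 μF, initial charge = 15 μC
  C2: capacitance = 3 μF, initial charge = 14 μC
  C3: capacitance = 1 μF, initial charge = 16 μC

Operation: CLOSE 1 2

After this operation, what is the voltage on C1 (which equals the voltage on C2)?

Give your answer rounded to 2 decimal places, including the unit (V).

Answer: 4.14 V

Derivation:
Initial: C1(4μF, Q=15μC, V=3.75V), C2(3μF, Q=14μC, V=4.67V), C3(1μF, Q=16μC, V=16.00V)
Op 1: CLOSE 1-2: Q_total=29.00, C_total=7.00, V=4.14; Q1=16.57, Q2=12.43; dissipated=0.720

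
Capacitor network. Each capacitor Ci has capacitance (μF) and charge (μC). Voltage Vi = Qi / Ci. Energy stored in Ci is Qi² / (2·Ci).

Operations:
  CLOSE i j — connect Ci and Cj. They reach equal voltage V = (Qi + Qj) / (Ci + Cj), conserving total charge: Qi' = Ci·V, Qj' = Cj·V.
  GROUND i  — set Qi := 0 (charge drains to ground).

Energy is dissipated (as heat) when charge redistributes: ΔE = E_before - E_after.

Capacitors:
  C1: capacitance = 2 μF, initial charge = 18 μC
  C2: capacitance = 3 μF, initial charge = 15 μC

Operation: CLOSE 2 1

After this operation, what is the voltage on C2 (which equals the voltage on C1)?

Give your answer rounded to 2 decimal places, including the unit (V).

Initial: C1(2μF, Q=18μC, V=9.00V), C2(3μF, Q=15μC, V=5.00V)
Op 1: CLOSE 2-1: Q_total=33.00, C_total=5.00, V=6.60; Q2=19.80, Q1=13.20; dissipated=9.600

Answer: 6.60 V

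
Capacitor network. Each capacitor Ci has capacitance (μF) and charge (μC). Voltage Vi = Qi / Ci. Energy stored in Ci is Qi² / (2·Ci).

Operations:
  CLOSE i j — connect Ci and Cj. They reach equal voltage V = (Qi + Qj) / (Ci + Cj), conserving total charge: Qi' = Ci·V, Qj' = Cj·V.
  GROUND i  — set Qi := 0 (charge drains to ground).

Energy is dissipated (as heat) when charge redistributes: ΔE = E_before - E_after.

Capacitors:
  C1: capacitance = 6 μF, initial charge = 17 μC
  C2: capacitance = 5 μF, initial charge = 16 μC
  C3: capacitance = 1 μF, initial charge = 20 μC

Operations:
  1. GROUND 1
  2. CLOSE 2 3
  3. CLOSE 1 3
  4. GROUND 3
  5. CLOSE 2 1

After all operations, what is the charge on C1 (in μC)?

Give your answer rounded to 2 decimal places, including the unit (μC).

Initial: C1(6μF, Q=17μC, V=2.83V), C2(5μF, Q=16μC, V=3.20V), C3(1μF, Q=20μC, V=20.00V)
Op 1: GROUND 1: Q1=0; energy lost=24.083
Op 2: CLOSE 2-3: Q_total=36.00, C_total=6.00, V=6.00; Q2=30.00, Q3=6.00; dissipated=117.600
Op 3: CLOSE 1-3: Q_total=6.00, C_total=7.00, V=0.86; Q1=5.14, Q3=0.86; dissipated=15.429
Op 4: GROUND 3: Q3=0; energy lost=0.367
Op 5: CLOSE 2-1: Q_total=35.14, C_total=11.00, V=3.19; Q2=15.97, Q1=19.17; dissipated=36.067
Final charges: Q1=19.17, Q2=15.97, Q3=0.00

Answer: 19.17 μC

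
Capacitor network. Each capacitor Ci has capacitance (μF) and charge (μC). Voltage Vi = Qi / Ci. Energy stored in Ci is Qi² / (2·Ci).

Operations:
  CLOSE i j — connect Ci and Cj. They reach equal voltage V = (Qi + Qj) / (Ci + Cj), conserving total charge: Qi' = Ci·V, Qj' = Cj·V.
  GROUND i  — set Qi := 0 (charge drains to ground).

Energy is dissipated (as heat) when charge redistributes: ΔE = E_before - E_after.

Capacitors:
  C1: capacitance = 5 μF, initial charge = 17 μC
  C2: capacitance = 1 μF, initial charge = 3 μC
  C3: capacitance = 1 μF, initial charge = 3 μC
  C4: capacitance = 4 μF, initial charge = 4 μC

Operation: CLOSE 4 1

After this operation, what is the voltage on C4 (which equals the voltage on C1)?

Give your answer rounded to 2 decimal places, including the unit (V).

Initial: C1(5μF, Q=17μC, V=3.40V), C2(1μF, Q=3μC, V=3.00V), C3(1μF, Q=3μC, V=3.00V), C4(4μF, Q=4μC, V=1.00V)
Op 1: CLOSE 4-1: Q_total=21.00, C_total=9.00, V=2.33; Q4=9.33, Q1=11.67; dissipated=6.400

Answer: 2.33 V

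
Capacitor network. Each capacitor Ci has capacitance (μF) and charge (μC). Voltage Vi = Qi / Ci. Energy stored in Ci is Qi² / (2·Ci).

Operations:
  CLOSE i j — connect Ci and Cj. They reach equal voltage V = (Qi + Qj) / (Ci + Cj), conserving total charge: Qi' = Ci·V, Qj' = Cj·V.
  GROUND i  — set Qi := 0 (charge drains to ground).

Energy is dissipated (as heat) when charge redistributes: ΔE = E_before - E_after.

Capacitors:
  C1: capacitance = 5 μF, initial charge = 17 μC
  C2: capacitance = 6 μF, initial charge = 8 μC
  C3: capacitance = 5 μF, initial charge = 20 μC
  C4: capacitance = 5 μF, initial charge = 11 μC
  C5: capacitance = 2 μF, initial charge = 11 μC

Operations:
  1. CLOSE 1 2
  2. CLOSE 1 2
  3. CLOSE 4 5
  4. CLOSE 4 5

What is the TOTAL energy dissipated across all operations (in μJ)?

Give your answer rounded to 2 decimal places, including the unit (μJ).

Answer: 13.60 μJ

Derivation:
Initial: C1(5μF, Q=17μC, V=3.40V), C2(6μF, Q=8μC, V=1.33V), C3(5μF, Q=20μC, V=4.00V), C4(5μF, Q=11μC, V=2.20V), C5(2μF, Q=11μC, V=5.50V)
Op 1: CLOSE 1-2: Q_total=25.00, C_total=11.00, V=2.27; Q1=11.36, Q2=13.64; dissipated=5.824
Op 2: CLOSE 1-2: Q_total=25.00, C_total=11.00, V=2.27; Q1=11.36, Q2=13.64; dissipated=0.000
Op 3: CLOSE 4-5: Q_total=22.00, C_total=7.00, V=3.14; Q4=15.71, Q5=6.29; dissipated=7.779
Op 4: CLOSE 4-5: Q_total=22.00, C_total=7.00, V=3.14; Q4=15.71, Q5=6.29; dissipated=0.000
Total dissipated: 13.603 μJ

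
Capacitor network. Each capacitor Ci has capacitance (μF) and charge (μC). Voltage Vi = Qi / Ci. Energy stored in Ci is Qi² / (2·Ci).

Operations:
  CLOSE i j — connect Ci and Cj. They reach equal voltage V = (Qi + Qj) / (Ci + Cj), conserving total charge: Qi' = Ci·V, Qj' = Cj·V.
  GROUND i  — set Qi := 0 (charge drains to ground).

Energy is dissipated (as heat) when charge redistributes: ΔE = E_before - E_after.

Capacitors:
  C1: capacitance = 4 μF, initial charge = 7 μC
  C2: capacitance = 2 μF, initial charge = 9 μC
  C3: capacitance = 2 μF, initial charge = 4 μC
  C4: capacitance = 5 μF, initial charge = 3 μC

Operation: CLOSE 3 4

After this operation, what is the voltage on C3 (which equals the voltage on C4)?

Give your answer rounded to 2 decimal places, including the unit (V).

Answer: 1.00 V

Derivation:
Initial: C1(4μF, Q=7μC, V=1.75V), C2(2μF, Q=9μC, V=4.50V), C3(2μF, Q=4μC, V=2.00V), C4(5μF, Q=3μC, V=0.60V)
Op 1: CLOSE 3-4: Q_total=7.00, C_total=7.00, V=1.00; Q3=2.00, Q4=5.00; dissipated=1.400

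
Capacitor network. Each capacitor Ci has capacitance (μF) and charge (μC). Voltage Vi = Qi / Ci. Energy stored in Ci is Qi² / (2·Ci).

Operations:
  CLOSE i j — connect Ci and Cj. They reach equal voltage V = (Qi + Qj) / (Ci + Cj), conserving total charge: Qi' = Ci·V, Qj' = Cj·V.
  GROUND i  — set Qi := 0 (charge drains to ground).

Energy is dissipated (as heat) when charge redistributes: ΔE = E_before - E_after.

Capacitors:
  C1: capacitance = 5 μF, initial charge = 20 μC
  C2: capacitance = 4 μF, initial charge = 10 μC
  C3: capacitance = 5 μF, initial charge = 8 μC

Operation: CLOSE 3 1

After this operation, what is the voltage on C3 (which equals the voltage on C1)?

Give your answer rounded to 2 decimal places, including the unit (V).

Initial: C1(5μF, Q=20μC, V=4.00V), C2(4μF, Q=10μC, V=2.50V), C3(5μF, Q=8μC, V=1.60V)
Op 1: CLOSE 3-1: Q_total=28.00, C_total=10.00, V=2.80; Q3=14.00, Q1=14.00; dissipated=7.200

Answer: 2.80 V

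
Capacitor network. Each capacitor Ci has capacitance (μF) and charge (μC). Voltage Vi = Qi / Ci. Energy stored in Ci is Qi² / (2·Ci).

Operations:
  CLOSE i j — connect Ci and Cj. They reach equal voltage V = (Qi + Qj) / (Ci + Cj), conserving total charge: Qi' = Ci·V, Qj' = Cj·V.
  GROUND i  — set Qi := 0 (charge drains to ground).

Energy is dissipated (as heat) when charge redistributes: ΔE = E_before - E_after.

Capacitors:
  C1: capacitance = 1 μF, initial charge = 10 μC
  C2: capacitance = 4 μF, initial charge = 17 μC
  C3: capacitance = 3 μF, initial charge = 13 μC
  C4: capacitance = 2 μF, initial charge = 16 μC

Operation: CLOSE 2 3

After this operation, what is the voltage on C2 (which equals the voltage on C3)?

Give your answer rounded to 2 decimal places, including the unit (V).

Answer: 4.29 V

Derivation:
Initial: C1(1μF, Q=10μC, V=10.00V), C2(4μF, Q=17μC, V=4.25V), C3(3μF, Q=13μC, V=4.33V), C4(2μF, Q=16μC, V=8.00V)
Op 1: CLOSE 2-3: Q_total=30.00, C_total=7.00, V=4.29; Q2=17.14, Q3=12.86; dissipated=0.006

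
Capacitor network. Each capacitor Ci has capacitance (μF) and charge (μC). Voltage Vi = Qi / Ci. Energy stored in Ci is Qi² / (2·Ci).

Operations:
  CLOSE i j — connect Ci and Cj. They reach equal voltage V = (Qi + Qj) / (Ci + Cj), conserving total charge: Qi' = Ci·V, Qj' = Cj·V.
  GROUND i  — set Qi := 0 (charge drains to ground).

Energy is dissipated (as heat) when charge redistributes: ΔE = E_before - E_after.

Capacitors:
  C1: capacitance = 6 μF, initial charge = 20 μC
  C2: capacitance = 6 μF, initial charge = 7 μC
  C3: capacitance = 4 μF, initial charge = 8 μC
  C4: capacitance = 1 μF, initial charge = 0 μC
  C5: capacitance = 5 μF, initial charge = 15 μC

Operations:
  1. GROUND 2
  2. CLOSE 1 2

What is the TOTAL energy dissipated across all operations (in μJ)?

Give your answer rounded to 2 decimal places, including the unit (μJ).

Answer: 20.75 μJ

Derivation:
Initial: C1(6μF, Q=20μC, V=3.33V), C2(6μF, Q=7μC, V=1.17V), C3(4μF, Q=8μC, V=2.00V), C4(1μF, Q=0μC, V=0.00V), C5(5μF, Q=15μC, V=3.00V)
Op 1: GROUND 2: Q2=0; energy lost=4.083
Op 2: CLOSE 1-2: Q_total=20.00, C_total=12.00, V=1.67; Q1=10.00, Q2=10.00; dissipated=16.667
Total dissipated: 20.750 μJ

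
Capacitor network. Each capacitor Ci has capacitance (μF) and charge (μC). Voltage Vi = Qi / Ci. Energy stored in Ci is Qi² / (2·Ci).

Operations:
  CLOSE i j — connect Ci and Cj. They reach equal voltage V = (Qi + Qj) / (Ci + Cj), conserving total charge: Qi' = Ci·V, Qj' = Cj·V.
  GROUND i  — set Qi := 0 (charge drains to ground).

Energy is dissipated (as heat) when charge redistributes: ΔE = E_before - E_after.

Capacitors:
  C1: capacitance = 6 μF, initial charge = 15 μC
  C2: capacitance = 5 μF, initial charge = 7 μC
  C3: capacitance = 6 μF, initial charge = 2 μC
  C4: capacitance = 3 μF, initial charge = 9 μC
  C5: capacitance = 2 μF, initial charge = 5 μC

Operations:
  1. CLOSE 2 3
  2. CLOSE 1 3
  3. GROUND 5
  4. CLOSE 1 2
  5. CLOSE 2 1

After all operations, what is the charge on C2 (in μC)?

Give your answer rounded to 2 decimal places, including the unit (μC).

Initial: C1(6μF, Q=15μC, V=2.50V), C2(5μF, Q=7μC, V=1.40V), C3(6μF, Q=2μC, V=0.33V), C4(3μF, Q=9μC, V=3.00V), C5(2μF, Q=5μC, V=2.50V)
Op 1: CLOSE 2-3: Q_total=9.00, C_total=11.00, V=0.82; Q2=4.09, Q3=4.91; dissipated=1.552
Op 2: CLOSE 1-3: Q_total=19.91, C_total=12.00, V=1.66; Q1=9.95, Q3=9.95; dissipated=4.243
Op 3: GROUND 5: Q5=0; energy lost=6.250
Op 4: CLOSE 1-2: Q_total=14.05, C_total=11.00, V=1.28; Q1=7.66, Q2=6.38; dissipated=0.964
Op 5: CLOSE 2-1: Q_total=14.05, C_total=11.00, V=1.28; Q2=6.38, Q1=7.66; dissipated=0.000
Final charges: Q1=7.66, Q2=6.38, Q3=9.95, Q4=9.00, Q5=0.00

Answer: 6.38 μC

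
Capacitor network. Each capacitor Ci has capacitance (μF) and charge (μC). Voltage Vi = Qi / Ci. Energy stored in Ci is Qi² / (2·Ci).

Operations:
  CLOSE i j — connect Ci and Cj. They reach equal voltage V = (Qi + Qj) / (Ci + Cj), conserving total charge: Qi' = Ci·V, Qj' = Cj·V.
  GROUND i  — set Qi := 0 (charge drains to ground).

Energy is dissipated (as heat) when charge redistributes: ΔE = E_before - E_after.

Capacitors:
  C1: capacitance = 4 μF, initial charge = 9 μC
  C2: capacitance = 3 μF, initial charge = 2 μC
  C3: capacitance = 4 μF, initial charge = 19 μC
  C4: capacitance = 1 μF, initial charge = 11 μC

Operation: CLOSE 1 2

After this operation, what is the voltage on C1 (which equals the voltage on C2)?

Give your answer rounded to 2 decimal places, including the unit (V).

Initial: C1(4μF, Q=9μC, V=2.25V), C2(3μF, Q=2μC, V=0.67V), C3(4μF, Q=19μC, V=4.75V), C4(1μF, Q=11μC, V=11.00V)
Op 1: CLOSE 1-2: Q_total=11.00, C_total=7.00, V=1.57; Q1=6.29, Q2=4.71; dissipated=2.149

Answer: 1.57 V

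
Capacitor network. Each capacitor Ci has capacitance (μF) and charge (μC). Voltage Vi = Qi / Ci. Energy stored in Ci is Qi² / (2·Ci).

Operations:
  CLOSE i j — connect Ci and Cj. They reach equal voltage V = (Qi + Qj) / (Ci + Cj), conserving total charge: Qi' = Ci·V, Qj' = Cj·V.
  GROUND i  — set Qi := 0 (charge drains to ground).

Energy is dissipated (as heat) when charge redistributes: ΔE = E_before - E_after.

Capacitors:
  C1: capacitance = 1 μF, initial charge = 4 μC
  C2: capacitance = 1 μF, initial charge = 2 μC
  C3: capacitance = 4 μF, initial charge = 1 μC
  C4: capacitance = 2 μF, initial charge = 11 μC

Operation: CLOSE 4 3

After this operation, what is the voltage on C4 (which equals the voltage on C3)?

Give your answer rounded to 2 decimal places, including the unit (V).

Answer: 2.00 V

Derivation:
Initial: C1(1μF, Q=4μC, V=4.00V), C2(1μF, Q=2μC, V=2.00V), C3(4μF, Q=1μC, V=0.25V), C4(2μF, Q=11μC, V=5.50V)
Op 1: CLOSE 4-3: Q_total=12.00, C_total=6.00, V=2.00; Q4=4.00, Q3=8.00; dissipated=18.375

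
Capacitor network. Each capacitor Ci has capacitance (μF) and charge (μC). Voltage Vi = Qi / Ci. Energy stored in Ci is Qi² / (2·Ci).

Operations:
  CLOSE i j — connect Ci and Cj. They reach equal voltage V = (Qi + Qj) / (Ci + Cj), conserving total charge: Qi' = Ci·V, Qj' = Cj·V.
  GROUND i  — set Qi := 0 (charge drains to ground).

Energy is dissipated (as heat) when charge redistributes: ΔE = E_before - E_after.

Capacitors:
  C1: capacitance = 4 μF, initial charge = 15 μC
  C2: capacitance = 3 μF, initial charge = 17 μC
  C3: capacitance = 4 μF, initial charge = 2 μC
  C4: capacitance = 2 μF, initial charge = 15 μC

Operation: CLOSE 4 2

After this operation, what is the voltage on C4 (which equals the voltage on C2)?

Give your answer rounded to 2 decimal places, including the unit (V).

Initial: C1(4μF, Q=15μC, V=3.75V), C2(3μF, Q=17μC, V=5.67V), C3(4μF, Q=2μC, V=0.50V), C4(2μF, Q=15μC, V=7.50V)
Op 1: CLOSE 4-2: Q_total=32.00, C_total=5.00, V=6.40; Q4=12.80, Q2=19.20; dissipated=2.017

Answer: 6.40 V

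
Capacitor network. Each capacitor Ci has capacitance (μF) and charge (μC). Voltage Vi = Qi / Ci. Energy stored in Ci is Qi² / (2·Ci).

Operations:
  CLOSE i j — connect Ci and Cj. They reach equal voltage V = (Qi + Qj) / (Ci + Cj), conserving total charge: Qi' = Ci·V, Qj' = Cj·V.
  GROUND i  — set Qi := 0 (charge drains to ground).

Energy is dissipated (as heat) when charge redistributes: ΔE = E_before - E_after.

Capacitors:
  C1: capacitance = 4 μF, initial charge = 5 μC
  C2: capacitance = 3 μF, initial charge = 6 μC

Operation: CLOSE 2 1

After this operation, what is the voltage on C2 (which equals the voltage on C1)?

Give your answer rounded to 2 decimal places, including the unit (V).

Answer: 1.57 V

Derivation:
Initial: C1(4μF, Q=5μC, V=1.25V), C2(3μF, Q=6μC, V=2.00V)
Op 1: CLOSE 2-1: Q_total=11.00, C_total=7.00, V=1.57; Q2=4.71, Q1=6.29; dissipated=0.482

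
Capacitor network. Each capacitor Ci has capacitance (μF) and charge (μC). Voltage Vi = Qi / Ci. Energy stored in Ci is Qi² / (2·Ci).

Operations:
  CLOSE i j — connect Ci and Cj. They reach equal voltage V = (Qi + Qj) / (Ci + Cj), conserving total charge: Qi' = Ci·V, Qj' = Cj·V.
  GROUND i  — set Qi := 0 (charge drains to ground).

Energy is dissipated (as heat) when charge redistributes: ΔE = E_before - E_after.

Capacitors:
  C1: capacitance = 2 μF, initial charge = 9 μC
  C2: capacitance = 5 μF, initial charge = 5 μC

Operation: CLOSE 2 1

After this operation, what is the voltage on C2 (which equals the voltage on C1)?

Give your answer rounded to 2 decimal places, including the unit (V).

Initial: C1(2μF, Q=9μC, V=4.50V), C2(5μF, Q=5μC, V=1.00V)
Op 1: CLOSE 2-1: Q_total=14.00, C_total=7.00, V=2.00; Q2=10.00, Q1=4.00; dissipated=8.750

Answer: 2.00 V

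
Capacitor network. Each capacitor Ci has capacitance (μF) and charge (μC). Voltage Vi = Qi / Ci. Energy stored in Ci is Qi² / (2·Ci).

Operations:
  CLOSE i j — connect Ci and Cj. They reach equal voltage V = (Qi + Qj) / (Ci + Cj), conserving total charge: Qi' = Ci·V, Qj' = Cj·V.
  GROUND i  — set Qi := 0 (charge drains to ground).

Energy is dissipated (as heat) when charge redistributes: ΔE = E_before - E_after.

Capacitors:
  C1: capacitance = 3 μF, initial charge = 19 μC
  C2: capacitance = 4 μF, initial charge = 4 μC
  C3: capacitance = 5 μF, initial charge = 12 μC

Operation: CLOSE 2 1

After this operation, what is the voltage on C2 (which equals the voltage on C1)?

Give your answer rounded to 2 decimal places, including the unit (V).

Answer: 3.29 V

Derivation:
Initial: C1(3μF, Q=19μC, V=6.33V), C2(4μF, Q=4μC, V=1.00V), C3(5μF, Q=12μC, V=2.40V)
Op 1: CLOSE 2-1: Q_total=23.00, C_total=7.00, V=3.29; Q2=13.14, Q1=9.86; dissipated=24.381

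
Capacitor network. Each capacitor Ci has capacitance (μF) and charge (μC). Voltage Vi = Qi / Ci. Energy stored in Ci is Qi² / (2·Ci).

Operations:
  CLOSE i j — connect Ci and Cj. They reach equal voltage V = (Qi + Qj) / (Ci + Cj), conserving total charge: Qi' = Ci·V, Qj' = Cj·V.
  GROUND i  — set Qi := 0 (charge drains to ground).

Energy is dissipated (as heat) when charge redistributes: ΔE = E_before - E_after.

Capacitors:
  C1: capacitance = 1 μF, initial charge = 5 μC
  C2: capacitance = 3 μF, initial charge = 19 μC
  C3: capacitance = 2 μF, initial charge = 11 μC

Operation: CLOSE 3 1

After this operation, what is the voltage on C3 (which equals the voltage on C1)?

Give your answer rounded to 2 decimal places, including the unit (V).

Initial: C1(1μF, Q=5μC, V=5.00V), C2(3μF, Q=19μC, V=6.33V), C3(2μF, Q=11μC, V=5.50V)
Op 1: CLOSE 3-1: Q_total=16.00, C_total=3.00, V=5.33; Q3=10.67, Q1=5.33; dissipated=0.083

Answer: 5.33 V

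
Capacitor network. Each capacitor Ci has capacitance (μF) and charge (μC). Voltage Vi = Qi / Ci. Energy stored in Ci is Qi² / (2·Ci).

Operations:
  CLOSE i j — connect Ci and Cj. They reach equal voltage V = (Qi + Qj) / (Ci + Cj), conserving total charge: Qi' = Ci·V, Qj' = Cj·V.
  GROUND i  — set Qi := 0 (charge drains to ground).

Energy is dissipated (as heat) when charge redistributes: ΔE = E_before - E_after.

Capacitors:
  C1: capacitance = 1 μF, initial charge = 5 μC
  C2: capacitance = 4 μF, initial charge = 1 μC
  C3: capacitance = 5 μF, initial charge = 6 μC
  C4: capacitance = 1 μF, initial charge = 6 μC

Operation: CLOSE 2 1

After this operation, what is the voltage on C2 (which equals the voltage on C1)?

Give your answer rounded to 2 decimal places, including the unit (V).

Answer: 1.20 V

Derivation:
Initial: C1(1μF, Q=5μC, V=5.00V), C2(4μF, Q=1μC, V=0.25V), C3(5μF, Q=6μC, V=1.20V), C4(1μF, Q=6μC, V=6.00V)
Op 1: CLOSE 2-1: Q_total=6.00, C_total=5.00, V=1.20; Q2=4.80, Q1=1.20; dissipated=9.025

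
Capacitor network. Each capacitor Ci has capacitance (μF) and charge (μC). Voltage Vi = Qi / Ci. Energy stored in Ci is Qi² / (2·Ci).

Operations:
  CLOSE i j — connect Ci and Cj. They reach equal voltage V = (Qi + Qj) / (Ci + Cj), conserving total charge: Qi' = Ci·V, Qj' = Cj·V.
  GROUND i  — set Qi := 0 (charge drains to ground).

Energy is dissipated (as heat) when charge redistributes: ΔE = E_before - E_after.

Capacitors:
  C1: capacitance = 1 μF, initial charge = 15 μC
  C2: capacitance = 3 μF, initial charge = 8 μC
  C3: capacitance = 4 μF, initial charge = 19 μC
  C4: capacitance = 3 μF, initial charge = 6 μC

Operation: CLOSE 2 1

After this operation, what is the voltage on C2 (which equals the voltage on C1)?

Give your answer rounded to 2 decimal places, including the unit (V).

Answer: 5.75 V

Derivation:
Initial: C1(1μF, Q=15μC, V=15.00V), C2(3μF, Q=8μC, V=2.67V), C3(4μF, Q=19μC, V=4.75V), C4(3μF, Q=6μC, V=2.00V)
Op 1: CLOSE 2-1: Q_total=23.00, C_total=4.00, V=5.75; Q2=17.25, Q1=5.75; dissipated=57.042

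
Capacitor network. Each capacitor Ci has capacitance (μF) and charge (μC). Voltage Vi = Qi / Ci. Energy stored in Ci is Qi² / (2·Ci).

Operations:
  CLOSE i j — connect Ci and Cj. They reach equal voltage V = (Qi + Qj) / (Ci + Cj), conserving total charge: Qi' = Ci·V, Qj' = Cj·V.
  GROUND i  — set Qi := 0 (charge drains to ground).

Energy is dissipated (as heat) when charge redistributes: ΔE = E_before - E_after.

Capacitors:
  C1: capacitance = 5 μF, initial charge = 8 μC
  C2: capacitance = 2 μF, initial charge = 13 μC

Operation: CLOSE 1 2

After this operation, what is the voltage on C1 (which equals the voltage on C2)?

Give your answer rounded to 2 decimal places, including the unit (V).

Answer: 3.00 V

Derivation:
Initial: C1(5μF, Q=8μC, V=1.60V), C2(2μF, Q=13μC, V=6.50V)
Op 1: CLOSE 1-2: Q_total=21.00, C_total=7.00, V=3.00; Q1=15.00, Q2=6.00; dissipated=17.150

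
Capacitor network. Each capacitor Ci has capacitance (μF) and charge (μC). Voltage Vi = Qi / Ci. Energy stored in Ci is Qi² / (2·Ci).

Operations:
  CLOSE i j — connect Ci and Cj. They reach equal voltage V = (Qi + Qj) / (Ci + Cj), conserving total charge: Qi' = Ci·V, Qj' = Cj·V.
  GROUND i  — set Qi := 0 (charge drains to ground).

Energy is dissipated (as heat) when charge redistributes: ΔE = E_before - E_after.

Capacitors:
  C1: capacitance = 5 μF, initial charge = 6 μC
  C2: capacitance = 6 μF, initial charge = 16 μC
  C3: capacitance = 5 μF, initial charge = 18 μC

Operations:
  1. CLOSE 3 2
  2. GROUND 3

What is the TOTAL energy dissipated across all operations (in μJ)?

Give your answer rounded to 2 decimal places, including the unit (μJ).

Answer: 25.07 μJ

Derivation:
Initial: C1(5μF, Q=6μC, V=1.20V), C2(6μF, Q=16μC, V=2.67V), C3(5μF, Q=18μC, V=3.60V)
Op 1: CLOSE 3-2: Q_total=34.00, C_total=11.00, V=3.09; Q3=15.45, Q2=18.55; dissipated=1.188
Op 2: GROUND 3: Q3=0; energy lost=23.884
Total dissipated: 25.072 μJ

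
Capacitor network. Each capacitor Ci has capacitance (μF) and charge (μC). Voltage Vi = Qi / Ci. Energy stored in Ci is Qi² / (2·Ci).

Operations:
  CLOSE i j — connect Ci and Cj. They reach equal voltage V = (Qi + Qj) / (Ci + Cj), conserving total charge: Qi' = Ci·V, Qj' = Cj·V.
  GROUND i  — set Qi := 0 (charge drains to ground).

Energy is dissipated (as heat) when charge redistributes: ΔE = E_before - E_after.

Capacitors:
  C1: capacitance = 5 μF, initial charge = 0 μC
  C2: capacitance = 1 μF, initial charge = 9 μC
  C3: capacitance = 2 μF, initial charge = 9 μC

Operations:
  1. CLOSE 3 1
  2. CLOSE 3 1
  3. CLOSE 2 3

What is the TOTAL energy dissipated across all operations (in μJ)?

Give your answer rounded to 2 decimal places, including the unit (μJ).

Answer: 34.30 μJ

Derivation:
Initial: C1(5μF, Q=0μC, V=0.00V), C2(1μF, Q=9μC, V=9.00V), C3(2μF, Q=9μC, V=4.50V)
Op 1: CLOSE 3-1: Q_total=9.00, C_total=7.00, V=1.29; Q3=2.57, Q1=6.43; dissipated=14.464
Op 2: CLOSE 3-1: Q_total=9.00, C_total=7.00, V=1.29; Q3=2.57, Q1=6.43; dissipated=0.000
Op 3: CLOSE 2-3: Q_total=11.57, C_total=3.00, V=3.86; Q2=3.86, Q3=7.71; dissipated=19.837
Total dissipated: 34.301 μJ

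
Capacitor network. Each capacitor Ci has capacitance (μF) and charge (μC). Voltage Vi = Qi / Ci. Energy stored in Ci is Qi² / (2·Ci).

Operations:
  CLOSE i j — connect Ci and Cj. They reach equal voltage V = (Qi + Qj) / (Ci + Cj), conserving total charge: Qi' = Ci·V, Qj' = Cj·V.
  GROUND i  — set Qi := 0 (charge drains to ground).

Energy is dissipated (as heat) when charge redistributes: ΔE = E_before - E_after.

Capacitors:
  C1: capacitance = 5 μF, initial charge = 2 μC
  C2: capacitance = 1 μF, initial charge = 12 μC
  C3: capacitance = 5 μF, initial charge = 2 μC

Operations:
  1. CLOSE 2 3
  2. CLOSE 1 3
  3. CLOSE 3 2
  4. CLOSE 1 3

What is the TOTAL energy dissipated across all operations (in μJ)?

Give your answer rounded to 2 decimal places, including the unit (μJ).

Initial: C1(5μF, Q=2μC, V=0.40V), C2(1μF, Q=12μC, V=12.00V), C3(5μF, Q=2μC, V=0.40V)
Op 1: CLOSE 2-3: Q_total=14.00, C_total=6.00, V=2.33; Q2=2.33, Q3=11.67; dissipated=56.067
Op 2: CLOSE 1-3: Q_total=13.67, C_total=10.00, V=1.37; Q1=6.83, Q3=6.83; dissipated=4.672
Op 3: CLOSE 3-2: Q_total=9.17, C_total=6.00, V=1.53; Q3=7.64, Q2=1.53; dissipated=0.389
Op 4: CLOSE 1-3: Q_total=14.47, C_total=10.00, V=1.45; Q1=7.24, Q3=7.24; dissipated=0.032
Total dissipated: 61.161 μJ

Answer: 61.16 μJ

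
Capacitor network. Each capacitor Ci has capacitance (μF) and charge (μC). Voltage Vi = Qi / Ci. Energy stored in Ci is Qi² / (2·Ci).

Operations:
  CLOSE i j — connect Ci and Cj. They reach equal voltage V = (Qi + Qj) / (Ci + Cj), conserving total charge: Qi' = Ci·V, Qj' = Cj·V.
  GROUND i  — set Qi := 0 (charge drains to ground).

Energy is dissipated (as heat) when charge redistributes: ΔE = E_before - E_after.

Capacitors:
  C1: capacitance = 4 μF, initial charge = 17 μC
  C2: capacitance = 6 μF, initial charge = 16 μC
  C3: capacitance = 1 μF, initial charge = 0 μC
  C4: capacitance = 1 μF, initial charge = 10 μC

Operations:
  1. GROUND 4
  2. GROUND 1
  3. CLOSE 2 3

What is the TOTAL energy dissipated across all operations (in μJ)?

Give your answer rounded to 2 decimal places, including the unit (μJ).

Initial: C1(4μF, Q=17μC, V=4.25V), C2(6μF, Q=16μC, V=2.67V), C3(1μF, Q=0μC, V=0.00V), C4(1μF, Q=10μC, V=10.00V)
Op 1: GROUND 4: Q4=0; energy lost=50.000
Op 2: GROUND 1: Q1=0; energy lost=36.125
Op 3: CLOSE 2-3: Q_total=16.00, C_total=7.00, V=2.29; Q2=13.71, Q3=2.29; dissipated=3.048
Total dissipated: 89.173 μJ

Answer: 89.17 μJ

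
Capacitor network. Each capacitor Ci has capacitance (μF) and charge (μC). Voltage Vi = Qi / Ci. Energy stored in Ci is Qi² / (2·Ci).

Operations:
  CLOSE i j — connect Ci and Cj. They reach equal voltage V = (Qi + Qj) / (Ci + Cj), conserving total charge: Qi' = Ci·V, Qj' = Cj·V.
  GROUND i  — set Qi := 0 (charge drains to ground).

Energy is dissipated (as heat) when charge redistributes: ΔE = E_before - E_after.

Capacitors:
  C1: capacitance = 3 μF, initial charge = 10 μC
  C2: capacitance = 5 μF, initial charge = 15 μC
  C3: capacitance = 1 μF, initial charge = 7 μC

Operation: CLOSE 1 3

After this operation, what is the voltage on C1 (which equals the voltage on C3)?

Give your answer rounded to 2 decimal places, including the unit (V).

Initial: C1(3μF, Q=10μC, V=3.33V), C2(5μF, Q=15μC, V=3.00V), C3(1μF, Q=7μC, V=7.00V)
Op 1: CLOSE 1-3: Q_total=17.00, C_total=4.00, V=4.25; Q1=12.75, Q3=4.25; dissipated=5.042

Answer: 4.25 V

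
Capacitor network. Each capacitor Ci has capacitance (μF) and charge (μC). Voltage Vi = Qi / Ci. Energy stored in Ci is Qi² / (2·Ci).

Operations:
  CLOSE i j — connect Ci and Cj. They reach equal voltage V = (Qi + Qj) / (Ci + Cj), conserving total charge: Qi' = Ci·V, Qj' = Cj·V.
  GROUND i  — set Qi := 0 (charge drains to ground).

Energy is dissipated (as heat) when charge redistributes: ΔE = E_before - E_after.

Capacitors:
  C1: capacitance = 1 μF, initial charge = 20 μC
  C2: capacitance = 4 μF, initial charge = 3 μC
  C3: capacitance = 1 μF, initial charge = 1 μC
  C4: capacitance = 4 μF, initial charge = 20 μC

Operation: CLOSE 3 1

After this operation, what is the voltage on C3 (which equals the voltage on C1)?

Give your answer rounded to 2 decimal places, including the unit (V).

Answer: 10.50 V

Derivation:
Initial: C1(1μF, Q=20μC, V=20.00V), C2(4μF, Q=3μC, V=0.75V), C3(1μF, Q=1μC, V=1.00V), C4(4μF, Q=20μC, V=5.00V)
Op 1: CLOSE 3-1: Q_total=21.00, C_total=2.00, V=10.50; Q3=10.50, Q1=10.50; dissipated=90.250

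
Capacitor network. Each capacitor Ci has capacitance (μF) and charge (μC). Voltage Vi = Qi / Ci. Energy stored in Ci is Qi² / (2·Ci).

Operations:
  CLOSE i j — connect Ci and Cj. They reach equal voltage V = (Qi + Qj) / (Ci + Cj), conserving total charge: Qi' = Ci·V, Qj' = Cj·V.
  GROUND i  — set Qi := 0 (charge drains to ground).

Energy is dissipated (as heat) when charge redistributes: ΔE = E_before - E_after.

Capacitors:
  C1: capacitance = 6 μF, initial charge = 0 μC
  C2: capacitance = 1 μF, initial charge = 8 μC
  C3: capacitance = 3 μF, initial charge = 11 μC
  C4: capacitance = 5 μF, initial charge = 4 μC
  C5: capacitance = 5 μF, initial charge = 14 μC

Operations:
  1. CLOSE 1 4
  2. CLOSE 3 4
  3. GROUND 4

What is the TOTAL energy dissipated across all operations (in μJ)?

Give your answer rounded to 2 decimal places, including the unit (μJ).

Initial: C1(6μF, Q=0μC, V=0.00V), C2(1μF, Q=8μC, V=8.00V), C3(3μF, Q=11μC, V=3.67V), C4(5μF, Q=4μC, V=0.80V), C5(5μF, Q=14μC, V=2.80V)
Op 1: CLOSE 1-4: Q_total=4.00, C_total=11.00, V=0.36; Q1=2.18, Q4=1.82; dissipated=0.873
Op 2: CLOSE 3-4: Q_total=12.82, C_total=8.00, V=1.60; Q3=4.81, Q4=8.01; dissipated=10.228
Op 3: GROUND 4: Q4=0; energy lost=6.418
Total dissipated: 17.519 μJ

Answer: 17.52 μJ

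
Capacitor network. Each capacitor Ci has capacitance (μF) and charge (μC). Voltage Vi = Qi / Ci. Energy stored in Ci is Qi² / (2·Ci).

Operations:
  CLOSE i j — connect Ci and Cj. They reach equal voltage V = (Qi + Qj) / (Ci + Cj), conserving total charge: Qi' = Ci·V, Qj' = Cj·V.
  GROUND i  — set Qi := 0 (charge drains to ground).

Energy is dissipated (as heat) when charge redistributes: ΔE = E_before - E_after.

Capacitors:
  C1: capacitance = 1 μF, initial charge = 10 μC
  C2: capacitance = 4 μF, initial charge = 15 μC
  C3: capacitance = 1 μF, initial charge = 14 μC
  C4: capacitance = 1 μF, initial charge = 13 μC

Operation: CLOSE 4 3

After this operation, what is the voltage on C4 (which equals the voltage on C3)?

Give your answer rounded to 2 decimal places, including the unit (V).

Answer: 13.50 V

Derivation:
Initial: C1(1μF, Q=10μC, V=10.00V), C2(4μF, Q=15μC, V=3.75V), C3(1μF, Q=14μC, V=14.00V), C4(1μF, Q=13μC, V=13.00V)
Op 1: CLOSE 4-3: Q_total=27.00, C_total=2.00, V=13.50; Q4=13.50, Q3=13.50; dissipated=0.250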